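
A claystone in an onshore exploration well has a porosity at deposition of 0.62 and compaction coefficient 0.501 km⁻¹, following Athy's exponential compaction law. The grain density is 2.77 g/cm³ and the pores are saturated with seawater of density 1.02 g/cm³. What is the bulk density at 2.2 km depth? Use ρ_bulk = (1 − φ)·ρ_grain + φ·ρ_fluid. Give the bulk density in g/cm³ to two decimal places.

Porosity at depth: φ = 0.62·exp(−0.501×2.2) = 0.62×0.3321 = 0.2059
Bulk density: ρ_b = (1−φ)ρ_g + φ·ρ_f = 0.7941×2.77 + 0.2059×1.02
       = 2.200 + 0.210 = 2.410 g/cm³

2.41 g/cm³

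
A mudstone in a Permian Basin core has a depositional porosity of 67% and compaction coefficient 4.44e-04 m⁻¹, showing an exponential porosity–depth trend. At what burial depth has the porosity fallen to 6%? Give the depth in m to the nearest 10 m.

5430 m

Working in km (1 km = 1000 m; k in km⁻¹ = k in m⁻¹ × 1000):
Invert Athy's law: z = ln(n₀/n) / k
z = ln(0.67/0.06) / 0.444 = ln(11.17) / 0.444 = 2.4129 / 0.444 = 5.435 km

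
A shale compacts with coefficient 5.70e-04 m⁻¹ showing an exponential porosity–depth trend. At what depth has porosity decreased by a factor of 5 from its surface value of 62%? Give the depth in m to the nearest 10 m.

Working in km (1 km = 1000 m; k in km⁻¹ = k in m⁻¹ × 1000):
n/n₀ = 1/5 ⇒ exp(−k·Z) = 1/5 ⇒ Z = ln(5) / k
Z = 1.6094 / 0.57 = 2.824 km

2820 m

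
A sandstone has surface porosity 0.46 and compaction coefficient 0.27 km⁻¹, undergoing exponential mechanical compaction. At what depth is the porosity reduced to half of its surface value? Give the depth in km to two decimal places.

φ/φ₀ = 1/2 ⇒ exp(−β·z) = 1/2 ⇒ z = ln(2) / β
z = 0.6931 / 0.27 = 2.567 km

2.57 km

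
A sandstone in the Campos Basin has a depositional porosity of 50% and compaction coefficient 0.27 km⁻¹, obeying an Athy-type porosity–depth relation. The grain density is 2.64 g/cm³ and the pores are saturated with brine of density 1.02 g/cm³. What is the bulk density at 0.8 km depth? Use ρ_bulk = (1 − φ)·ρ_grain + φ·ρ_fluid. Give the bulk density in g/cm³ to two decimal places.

1.99 g/cm³

Porosity at depth: φ = 0.5·exp(−0.27×0.8) = 0.5×0.8057 = 0.4029
Bulk density: ρ_b = (1−φ)ρ_g + φ·ρ_f = 0.5971×2.64 + 0.4029×1.02
       = 1.576 + 0.411 = 1.987 g/cm³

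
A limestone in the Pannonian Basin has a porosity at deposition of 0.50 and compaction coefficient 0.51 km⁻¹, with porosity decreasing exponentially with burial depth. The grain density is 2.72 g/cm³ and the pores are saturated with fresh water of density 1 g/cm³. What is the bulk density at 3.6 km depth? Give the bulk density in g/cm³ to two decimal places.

2.58 g/cm³

Porosity at depth: phi = 0.5·exp(−0.51×3.6) = 0.5×0.1595 = 0.0797
Bulk density: ρ_b = (1−phi)ρ_g + phi·ρ_f = 0.9203×2.72 + 0.0797×1
       = 2.503 + 0.080 = 2.583 g/cm³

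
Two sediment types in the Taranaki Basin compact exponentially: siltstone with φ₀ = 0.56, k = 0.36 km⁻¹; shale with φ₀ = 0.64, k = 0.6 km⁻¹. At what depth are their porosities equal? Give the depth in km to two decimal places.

Set φ₀ₐ e^(−kₐZ) = φ₀ᵦ e^(−kᵦZ) ⇒ ln(φ₀ₐ/φ₀ᵦ) = (kₐ − kᵦ)·Z
Z = ln(0.56/0.64) / (0.36 − 0.6) = -0.1335 / -0.24 = 0.556 km

0.56 km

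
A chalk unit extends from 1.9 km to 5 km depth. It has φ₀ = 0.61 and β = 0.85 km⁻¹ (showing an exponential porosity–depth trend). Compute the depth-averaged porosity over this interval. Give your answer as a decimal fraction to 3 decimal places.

⟨φ⟩ = (1/(d₂−d₁)) ∫ φ₀ e^(−βd) dd = φ₀·(e^(−β·d₁) − e^(−β·d₂)) / (β·(d₂−d₁))
e^(−0.85×1.9) = 0.1989; e^(−0.85×5) = 0.0143
⟨φ⟩ = 0.61 × (0.1989 − 0.0143) / (0.85 × 3.1) = 0.61 × 0.0701 = 0.0427

0.043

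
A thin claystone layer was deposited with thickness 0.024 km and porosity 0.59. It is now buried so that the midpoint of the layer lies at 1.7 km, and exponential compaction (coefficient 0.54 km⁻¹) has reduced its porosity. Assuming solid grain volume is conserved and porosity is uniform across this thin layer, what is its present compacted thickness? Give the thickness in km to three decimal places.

Porosity at 1.7 km: φ = 0.59·exp(−0.54×1.7) = 0.2356
Solid-volume conservation: h(1−φ) = h₀(1−φ₀) ⇒ h = h₀·(1−φ₀)/(1−φ)
h = 0.024 × (1 − 0.59)/(1 − 0.2356) = 0.024 × 0.5364 = 0.0129 km

0.013 km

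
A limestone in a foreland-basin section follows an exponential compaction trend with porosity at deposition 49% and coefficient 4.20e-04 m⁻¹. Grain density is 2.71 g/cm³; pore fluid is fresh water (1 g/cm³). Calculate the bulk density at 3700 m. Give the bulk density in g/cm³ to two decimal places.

Working in km (1 km = 1000 m; k in km⁻¹ = k in m⁻¹ × 1000):
Porosity at depth: phi = 0.49·exp(−0.42×3.7) = 0.49×0.2114 = 0.1036
Bulk density: ρ_b = (1−phi)ρ_g + phi·ρ_f = 0.8964×2.71 + 0.1036×1
       = 2.429 + 0.104 = 2.533 g/cm³

2.53 g/cm³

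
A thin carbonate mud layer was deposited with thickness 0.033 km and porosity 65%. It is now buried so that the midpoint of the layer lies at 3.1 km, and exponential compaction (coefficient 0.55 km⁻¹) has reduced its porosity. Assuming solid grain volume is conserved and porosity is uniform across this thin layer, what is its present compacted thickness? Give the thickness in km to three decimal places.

0.013 km

Porosity at 3.1 km: φ = 0.65·exp(−0.55×3.1) = 0.1182
Solid-volume conservation: h(1−φ) = h₀(1−φ₀) ⇒ h = h₀·(1−φ₀)/(1−φ)
h = 0.033 × (1 − 0.65)/(1 − 0.1182) = 0.033 × 0.3969 = 0.0131 km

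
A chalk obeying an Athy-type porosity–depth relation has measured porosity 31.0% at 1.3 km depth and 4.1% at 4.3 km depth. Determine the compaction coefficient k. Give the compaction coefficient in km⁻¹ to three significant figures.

Athy: phi(z) = phi₀ e^(−kz) ⇒ phi₁/phi₂ = e^{k(z₂−z₁)} ⇒ k = ln(phi₁/phi₂)/(z₂−z₁)
k = ln(0.31/0.041) / (4.3 − 1.3) = ln(7.561) / 3 = 2.0230 / 3 = 0.6743 km⁻¹

0.674 km⁻¹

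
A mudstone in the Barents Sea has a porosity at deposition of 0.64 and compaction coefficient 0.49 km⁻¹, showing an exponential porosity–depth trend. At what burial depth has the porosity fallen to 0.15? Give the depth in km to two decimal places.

2.96 km

Invert Athy's law: Z = ln(phi₀/phi) / k
Z = ln(0.64/0.15) / 0.49 = ln(4.267) / 0.49 = 1.4508 / 0.49 = 2.961 km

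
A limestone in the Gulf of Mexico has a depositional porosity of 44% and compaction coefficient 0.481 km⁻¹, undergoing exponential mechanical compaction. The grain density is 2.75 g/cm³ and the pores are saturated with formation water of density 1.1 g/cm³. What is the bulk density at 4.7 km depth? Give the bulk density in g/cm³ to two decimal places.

Porosity at depth: φ = 0.44·exp(−0.481×4.7) = 0.44×0.1043 = 0.0459
Bulk density: ρ_b = (1−φ)ρ_g + φ·ρ_f = 0.9541×2.75 + 0.0459×1.1
       = 2.624 + 0.050 = 2.674 g/cm³

2.67 g/cm³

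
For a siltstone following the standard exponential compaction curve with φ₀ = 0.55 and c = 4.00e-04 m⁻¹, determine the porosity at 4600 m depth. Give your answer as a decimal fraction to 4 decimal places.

Working in km (1 km = 1000 m; c in km⁻¹ = c in m⁻¹ × 1000):
φ = φ₀·exp(−c·d) = 0.55 × exp(−0.4 × 4.6) = 0.55 × exp(−1.84)
  = 0.55 × 0.1588 = 0.0873

0.0873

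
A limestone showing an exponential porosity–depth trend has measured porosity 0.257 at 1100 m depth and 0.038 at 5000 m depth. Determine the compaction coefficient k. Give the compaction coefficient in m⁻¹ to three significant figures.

Working in km (1 km = 1000 m; k in km⁻¹ = k in m⁻¹ × 1000):
Athy: phi(Z) = phi₀ e^(−kZ) ⇒ phi₁/phi₂ = e^{k(Z₂−Z₁)} ⇒ k = ln(phi₁/phi₂)/(Z₂−Z₁)
k = ln(0.257/0.038) / (5 − 1.1) = ln(6.763) / 3.9 = 1.9115 / 3.9 = 0.4901 km⁻¹

0.000490 m⁻¹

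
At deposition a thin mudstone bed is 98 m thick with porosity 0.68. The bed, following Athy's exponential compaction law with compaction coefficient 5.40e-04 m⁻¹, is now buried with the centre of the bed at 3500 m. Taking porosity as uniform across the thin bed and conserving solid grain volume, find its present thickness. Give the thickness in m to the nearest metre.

35 m

Working in km (1 km = 1000 m; k in km⁻¹ = k in m⁻¹ × 1000):
Porosity at 3.5 km: φ = 0.68·exp(−0.54×3.5) = 0.1027
Solid-volume conservation: h(1−φ) = h₀(1−φ₀) ⇒ h = h₀·(1−φ₀)/(1−φ)
h = 0.098 × (1 − 0.68)/(1 − 0.1027) = 0.098 × 0.3566 = 0.0350 km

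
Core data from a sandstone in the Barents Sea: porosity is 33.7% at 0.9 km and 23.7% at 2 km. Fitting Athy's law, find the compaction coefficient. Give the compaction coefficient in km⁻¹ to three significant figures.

0.320 km⁻¹

Athy: φ(d) = φ₀ e^(−βd) ⇒ φ₁/φ₂ = e^{β(d₂−d₁)} ⇒ β = ln(φ₁/φ₂)/(d₂−d₁)
β = ln(0.337/0.237) / (2 − 0.9) = ln(1.422) / 1.1 = 0.3520 / 1.1 = 0.32 km⁻¹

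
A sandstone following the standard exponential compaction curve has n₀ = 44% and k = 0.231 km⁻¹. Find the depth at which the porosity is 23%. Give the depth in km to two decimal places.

2.81 km

Invert Athy's law: z = ln(n₀/n) / k
z = ln(0.44/0.23) / 0.231 = ln(1.913) / 0.231 = 0.6487 / 0.231 = 2.808 km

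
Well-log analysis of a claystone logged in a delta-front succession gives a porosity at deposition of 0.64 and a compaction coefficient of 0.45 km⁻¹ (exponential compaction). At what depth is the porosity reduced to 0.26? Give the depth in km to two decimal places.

2.00 km

Invert Athy's law: d = ln(φ₀/φ) / k
d = ln(0.64/0.26) / 0.45 = ln(2.462) / 0.45 = 0.9008 / 0.45 = 2.002 km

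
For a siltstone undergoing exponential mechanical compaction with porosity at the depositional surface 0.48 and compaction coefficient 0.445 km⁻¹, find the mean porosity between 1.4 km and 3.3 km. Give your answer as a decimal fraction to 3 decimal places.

⟨phi⟩ = (1/(d₂−d₁)) ∫ phi₀ e^(−βd) dd = phi₀·(e^(−β·d₁) − e^(−β·d₂)) / (β·(d₂−d₁))
e^(−0.445×1.4) = 0.5363; e^(−0.445×3.3) = 0.2303
⟨phi⟩ = 0.48 × (0.5363 − 0.2303) / (0.445 × 1.9) = 0.48 × 0.3620 = 0.1738

0.174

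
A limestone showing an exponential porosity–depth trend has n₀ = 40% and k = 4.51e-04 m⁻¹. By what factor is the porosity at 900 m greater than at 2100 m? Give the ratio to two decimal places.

1.72

Working in km (1 km = 1000 m; k in km⁻¹ = k in m⁻¹ × 1000):
n(d₁)/n(d₂) = e^(−k·d₁)/e^(−k·d₂) = e^{k(d₂−d₁)}
= exp(0.451 × 1.2) = exp(0.5412) = 1.7181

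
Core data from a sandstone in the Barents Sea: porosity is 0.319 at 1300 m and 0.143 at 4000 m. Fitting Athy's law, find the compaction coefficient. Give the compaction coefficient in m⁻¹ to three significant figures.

0.000297 m⁻¹

Working in km (1 km = 1000 m; c in km⁻¹ = c in m⁻¹ × 1000):
Athy: φ(Z) = φ₀ e^(−cZ) ⇒ φ₁/φ₂ = e^{c(Z₂−Z₁)} ⇒ c = ln(φ₁/φ₂)/(Z₂−Z₁)
c = ln(0.319/0.143) / (4 − 1.3) = ln(2.231) / 2.7 = 0.8023 / 2.7 = 0.2972 km⁻¹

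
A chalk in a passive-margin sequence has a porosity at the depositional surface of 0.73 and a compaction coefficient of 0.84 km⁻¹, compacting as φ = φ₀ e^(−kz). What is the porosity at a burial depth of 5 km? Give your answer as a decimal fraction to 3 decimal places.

φ = φ₀·exp(−k·z) = 0.73 × exp(−0.84 × 5) = 0.73 × exp(−4.2)
  = 0.73 × 0.0150 = 0.0109

0.011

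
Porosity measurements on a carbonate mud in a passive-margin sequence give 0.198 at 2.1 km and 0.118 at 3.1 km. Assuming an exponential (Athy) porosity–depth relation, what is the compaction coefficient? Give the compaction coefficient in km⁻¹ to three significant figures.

Athy: phi(z) = phi₀ e^(−βz) ⇒ phi₁/phi₂ = e^{β(z₂−z₁)} ⇒ β = ln(phi₁/phi₂)/(z₂−z₁)
β = ln(0.198/0.118) / (3.1 − 2.1) = ln(1.678) / 1 = 0.5176 / 1 = 0.5176 km⁻¹

0.518 km⁻¹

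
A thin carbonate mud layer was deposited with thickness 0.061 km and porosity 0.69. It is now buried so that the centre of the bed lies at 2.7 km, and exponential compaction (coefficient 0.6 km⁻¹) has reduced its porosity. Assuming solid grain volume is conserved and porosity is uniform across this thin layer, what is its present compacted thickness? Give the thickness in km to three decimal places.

Porosity at 2.7 km: n = 0.69·exp(−0.6×2.7) = 0.1366
Solid-volume conservation: h(1−n) = h₀(1−n₀) ⇒ h = h₀·(1−n₀)/(1−n)
h = 0.061 × (1 − 0.69)/(1 − 0.1366) = 0.061 × 0.3590 = 0.0219 km

0.022 km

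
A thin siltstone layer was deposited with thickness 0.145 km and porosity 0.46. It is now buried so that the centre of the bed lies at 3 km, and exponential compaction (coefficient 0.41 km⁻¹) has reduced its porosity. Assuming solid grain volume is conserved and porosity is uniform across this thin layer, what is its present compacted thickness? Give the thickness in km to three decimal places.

Porosity at 3 km: phi = 0.46·exp(−0.41×3) = 0.1345
Solid-volume conservation: h(1−phi) = h₀(1−phi₀) ⇒ h = h₀·(1−phi₀)/(1−phi)
h = 0.145 × (1 − 0.46)/(1 − 0.1345) = 0.145 × 0.6239 = 0.0905 km

0.090 km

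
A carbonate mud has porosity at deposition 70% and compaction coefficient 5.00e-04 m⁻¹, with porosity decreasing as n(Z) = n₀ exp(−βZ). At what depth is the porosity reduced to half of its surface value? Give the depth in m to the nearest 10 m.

Working in km (1 km = 1000 m; β in km⁻¹ = β in m⁻¹ × 1000):
n/n₀ = 1/2 ⇒ exp(−β·Z) = 1/2 ⇒ Z = ln(2) / β
Z = 0.6931 / 0.5 = 1.386 km

1390 m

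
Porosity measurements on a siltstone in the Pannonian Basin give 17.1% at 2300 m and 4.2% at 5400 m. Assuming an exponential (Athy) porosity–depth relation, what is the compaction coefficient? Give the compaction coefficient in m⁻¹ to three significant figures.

Working in km (1 km = 1000 m; c in km⁻¹ = c in m⁻¹ × 1000):
Athy: phi(Z) = phi₀ e^(−cZ) ⇒ phi₁/phi₂ = e^{c(Z₂−Z₁)} ⇒ c = ln(phi₁/phi₂)/(Z₂−Z₁)
c = ln(0.171/0.042) / (5.4 − 2.3) = ln(4.071) / 3.1 = 1.4040 / 3.1 = 0.4529 km⁻¹

0.000453 m⁻¹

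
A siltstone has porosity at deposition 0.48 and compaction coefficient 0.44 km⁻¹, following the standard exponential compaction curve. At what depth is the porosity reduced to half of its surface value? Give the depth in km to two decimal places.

1.58 km

φ/φ₀ = 1/2 ⇒ exp(−k·z) = 1/2 ⇒ z = ln(2) / k
z = 0.6931 / 0.44 = 1.575 km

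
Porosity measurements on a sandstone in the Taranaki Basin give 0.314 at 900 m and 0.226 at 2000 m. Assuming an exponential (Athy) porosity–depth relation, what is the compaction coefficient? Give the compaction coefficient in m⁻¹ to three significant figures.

0.000299 m⁻¹

Working in km (1 km = 1000 m; c in km⁻¹ = c in m⁻¹ × 1000):
Athy: φ(d) = φ₀ e^(−cd) ⇒ φ₁/φ₂ = e^{c(d₂−d₁)} ⇒ c = ln(φ₁/φ₂)/(d₂−d₁)
c = ln(0.314/0.226) / (2 − 0.9) = ln(1.389) / 1.1 = 0.3289 / 1.1 = 0.299 km⁻¹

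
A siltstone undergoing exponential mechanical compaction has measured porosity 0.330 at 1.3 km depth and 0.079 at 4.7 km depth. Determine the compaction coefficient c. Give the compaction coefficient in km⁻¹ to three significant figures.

0.420 km⁻¹

Athy: n(z) = n₀ e^(−cz) ⇒ n₁/n₂ = e^{c(z₂−z₁)} ⇒ c = ln(n₁/n₂)/(z₂−z₁)
c = ln(0.33/0.079) / (4.7 − 1.3) = ln(4.177) / 3.4 = 1.4296 / 3.4 = 0.4205 km⁻¹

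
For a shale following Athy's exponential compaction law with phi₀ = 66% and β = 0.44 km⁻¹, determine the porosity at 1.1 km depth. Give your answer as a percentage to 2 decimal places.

40.68%

phi = phi₀·exp(−β·d) = 0.66 × exp(−0.44 × 1.1) = 0.66 × exp(−0.484)
  = 0.66 × 0.6163 = 0.4068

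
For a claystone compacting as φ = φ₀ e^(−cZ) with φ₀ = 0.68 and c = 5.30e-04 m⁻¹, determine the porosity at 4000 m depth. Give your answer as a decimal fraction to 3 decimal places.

Working in km (1 km = 1000 m; c in km⁻¹ = c in m⁻¹ × 1000):
φ = φ₀·exp(−c·Z) = 0.68 × exp(−0.53 × 4) = 0.68 × exp(−2.12)
  = 0.68 × 0.1200 = 0.0816

0.082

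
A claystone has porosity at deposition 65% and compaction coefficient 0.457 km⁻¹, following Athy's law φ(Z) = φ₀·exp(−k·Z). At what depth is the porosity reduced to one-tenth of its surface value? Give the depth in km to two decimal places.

φ/φ₀ = 1/10 ⇒ exp(−k·Z) = 1/10 ⇒ Z = ln(10) / k
Z = 2.3026 / 0.457 = 5.038 km

5.04 km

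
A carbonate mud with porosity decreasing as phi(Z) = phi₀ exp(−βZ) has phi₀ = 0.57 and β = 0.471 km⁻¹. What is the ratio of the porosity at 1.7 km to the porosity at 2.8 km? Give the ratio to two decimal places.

phi(Z₁)/phi(Z₂) = e^(−β·Z₁)/e^(−β·Z₂) = e^{β(Z₂−Z₁)}
= exp(0.471 × 1.1) = exp(0.5181) = 1.6788

1.68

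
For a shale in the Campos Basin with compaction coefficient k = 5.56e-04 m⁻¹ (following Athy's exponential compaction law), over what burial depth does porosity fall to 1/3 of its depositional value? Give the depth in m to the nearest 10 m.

1980 m

Working in km (1 km = 1000 m; k in km⁻¹ = k in m⁻¹ × 1000):
phi/phi₀ = 1/3 ⇒ exp(−k·Z) = 1/3 ⇒ Z = ln(3) / k
Z = 1.0986 / 0.556 = 1.976 km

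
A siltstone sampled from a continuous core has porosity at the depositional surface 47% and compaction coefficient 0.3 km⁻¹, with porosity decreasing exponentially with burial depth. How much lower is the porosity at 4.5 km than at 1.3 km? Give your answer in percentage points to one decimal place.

φ(1.3) = 0.47·e^(−0.3×1.3) = 0.3182
φ(4.5) = 0.47·e^(−0.3×4.5) = 0.1218
Δφ = 0.3182 − 0.1218 = 0.1964

19.6 percentage points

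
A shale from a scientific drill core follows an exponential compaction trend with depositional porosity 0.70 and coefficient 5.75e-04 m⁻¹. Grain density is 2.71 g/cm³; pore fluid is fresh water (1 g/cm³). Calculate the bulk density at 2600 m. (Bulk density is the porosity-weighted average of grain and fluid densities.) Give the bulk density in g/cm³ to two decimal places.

Working in km (1 km = 1000 m; c in km⁻¹ = c in m⁻¹ × 1000):
Porosity at depth: n = 0.7·exp(−0.575×2.6) = 0.7×0.2242 = 0.1570
Bulk density: ρ_b = (1−n)ρ_g + n·ρ_f = 0.8430×2.71 + 0.1570×1
       = 2.285 + 0.157 = 2.442 g/cm³

2.44 g/cm³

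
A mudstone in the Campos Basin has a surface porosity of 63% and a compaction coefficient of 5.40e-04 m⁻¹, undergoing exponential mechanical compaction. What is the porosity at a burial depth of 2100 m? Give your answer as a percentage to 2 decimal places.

20.27%

Working in km (1 km = 1000 m; c in km⁻¹ = c in m⁻¹ × 1000):
n = n₀·exp(−c·z) = 0.63 × exp(−0.54 × 2.1) = 0.63 × exp(−1.134)
  = 0.63 × 0.3217 = 0.2027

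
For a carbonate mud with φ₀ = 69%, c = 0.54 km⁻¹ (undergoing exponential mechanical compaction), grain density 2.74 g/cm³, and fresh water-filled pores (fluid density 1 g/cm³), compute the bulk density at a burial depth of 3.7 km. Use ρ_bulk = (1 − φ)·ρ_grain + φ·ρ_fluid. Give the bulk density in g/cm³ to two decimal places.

2.58 g/cm³

Porosity at depth: φ = 0.69·exp(−0.54×3.7) = 0.69×0.1356 = 0.0936
Bulk density: ρ_b = (1−φ)ρ_g + φ·ρ_f = 0.9064×2.74 + 0.0936×1
       = 2.484 + 0.094 = 2.577 g/cm³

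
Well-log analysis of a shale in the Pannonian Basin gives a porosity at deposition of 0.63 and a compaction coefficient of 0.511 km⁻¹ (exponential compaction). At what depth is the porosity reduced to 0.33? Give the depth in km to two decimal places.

Invert Athy's law: d = ln(n₀/n) / c
d = ln(0.63/0.33) / 0.511 = ln(1.909) / 0.511 = 0.6466 / 0.511 = 1.265 km

1.27 km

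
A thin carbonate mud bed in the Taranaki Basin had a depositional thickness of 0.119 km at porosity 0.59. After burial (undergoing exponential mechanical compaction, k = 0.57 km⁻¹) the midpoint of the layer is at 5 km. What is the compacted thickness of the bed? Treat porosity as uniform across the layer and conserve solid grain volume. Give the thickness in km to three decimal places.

Porosity at 5 km: φ = 0.59·exp(−0.57×5) = 0.0341
Solid-volume conservation: h(1−φ) = h₀(1−φ₀) ⇒ h = h₀·(1−φ₀)/(1−φ)
h = 0.119 × (1 − 0.59)/(1 − 0.0341) = 0.119 × 0.4245 = 0.0505 km

0.051 km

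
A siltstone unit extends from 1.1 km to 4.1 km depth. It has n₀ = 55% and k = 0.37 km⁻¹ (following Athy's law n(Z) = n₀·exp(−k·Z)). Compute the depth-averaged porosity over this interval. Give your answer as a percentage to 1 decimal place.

22.1%

⟨n⟩ = (1/(Z₂−Z₁)) ∫ n₀ e^(−kZ) dZ = n₀·(e^(−k·Z₁) − e^(−k·Z₂)) / (k·(Z₂−Z₁))
e^(−0.37×1.1) = 0.6656; e^(−0.37×4.1) = 0.2194
⟨n⟩ = 0.55 × (0.6656 − 0.2194) / (0.37 × 3) = 0.55 × 0.4020 = 0.2211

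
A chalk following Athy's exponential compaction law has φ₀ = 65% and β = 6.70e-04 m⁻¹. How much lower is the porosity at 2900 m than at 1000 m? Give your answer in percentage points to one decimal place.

Working in km (1 km = 1000 m; β in km⁻¹ = β in m⁻¹ × 1000):
φ(1) = 0.65·e^(−0.67×1) = 0.3326
φ(2.9) = 0.65·e^(−0.67×2.9) = 0.0931
Δφ = 0.3326 − 0.0931 = 0.2395

23.9 percentage points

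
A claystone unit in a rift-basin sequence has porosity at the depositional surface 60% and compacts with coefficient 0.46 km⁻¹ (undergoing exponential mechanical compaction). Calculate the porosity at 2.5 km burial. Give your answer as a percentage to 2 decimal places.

phi = phi₀·exp(−k·d) = 0.6 × exp(−0.46 × 2.5) = 0.6 × exp(−1.15)
  = 0.6 × 0.3166 = 0.1900

19.00%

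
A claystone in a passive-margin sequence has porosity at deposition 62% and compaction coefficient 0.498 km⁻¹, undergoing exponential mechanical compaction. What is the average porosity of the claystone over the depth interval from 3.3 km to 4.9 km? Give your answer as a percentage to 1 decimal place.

⟨φ⟩ = (1/(d₂−d₁)) ∫ φ₀ e^(−kd) dd = φ₀·(e^(−k·d₁) − e^(−k·d₂)) / (k·(d₂−d₁))
e^(−0.498×3.3) = 0.1933; e^(−0.498×4.9) = 0.0871
⟨φ⟩ = 0.62 × (0.1933 − 0.0871) / (0.498 × 1.6) = 0.62 × 0.1333 = 0.0826

8.3%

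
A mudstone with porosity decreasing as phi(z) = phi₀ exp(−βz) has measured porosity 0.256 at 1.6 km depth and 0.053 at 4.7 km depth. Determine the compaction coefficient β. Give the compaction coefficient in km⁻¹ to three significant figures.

0.508 km⁻¹

Athy: phi(z) = phi₀ e^(−βz) ⇒ phi₁/phi₂ = e^{β(z₂−z₁)} ⇒ β = ln(phi₁/phi₂)/(z₂−z₁)
β = ln(0.256/0.053) / (4.7 − 1.6) = ln(4.83) / 3.1 = 1.5749 / 3.1 = 0.508 km⁻¹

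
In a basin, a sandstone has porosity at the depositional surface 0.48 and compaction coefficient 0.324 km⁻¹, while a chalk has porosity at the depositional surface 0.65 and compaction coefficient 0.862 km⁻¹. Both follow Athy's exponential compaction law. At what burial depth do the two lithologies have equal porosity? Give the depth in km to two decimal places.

Set φ₀ₐ e^(−kₐZ) = φ₀ᵦ e^(−kᵦZ) ⇒ ln(φ₀ₐ/φ₀ᵦ) = (kₐ − kᵦ)·Z
Z = ln(0.48/0.65) / (0.324 − 0.862) = -0.3032 / -0.538 = 0.564 km

0.56 km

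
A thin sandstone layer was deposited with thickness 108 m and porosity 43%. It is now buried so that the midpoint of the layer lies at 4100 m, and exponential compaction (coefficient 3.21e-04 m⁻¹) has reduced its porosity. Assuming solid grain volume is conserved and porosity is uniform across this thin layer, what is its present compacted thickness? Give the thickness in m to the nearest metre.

Working in km (1 km = 1000 m; c in km⁻¹ = c in m⁻¹ × 1000):
Porosity at 4.1 km: φ = 0.43·exp(−0.321×4.1) = 0.1153
Solid-volume conservation: h(1−φ) = h₀(1−φ₀) ⇒ h = h₀·(1−φ₀)/(1−φ)
h = 0.108 × (1 − 0.43)/(1 − 0.1153) = 0.108 × 0.6443 = 0.0696 km

70 m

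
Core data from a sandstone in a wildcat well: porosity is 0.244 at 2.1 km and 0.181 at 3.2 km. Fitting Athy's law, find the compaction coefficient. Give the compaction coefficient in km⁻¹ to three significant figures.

0.272 km⁻¹

Athy: φ(Z) = φ₀ e^(−βZ) ⇒ φ₁/φ₂ = e^{β(Z₂−Z₁)} ⇒ β = ln(φ₁/φ₂)/(Z₂−Z₁)
β = ln(0.244/0.181) / (3.2 − 2.1) = ln(1.348) / 1.1 = 0.2987 / 1.1 = 0.2715 km⁻¹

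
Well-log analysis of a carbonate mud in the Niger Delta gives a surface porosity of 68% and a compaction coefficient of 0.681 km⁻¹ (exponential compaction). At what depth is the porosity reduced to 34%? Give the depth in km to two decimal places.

1.02 km

Invert Athy's law: Z = ln(phi₀/phi) / c
Z = ln(0.68/0.34) / 0.681 = ln(2) / 0.681 = 0.6931 / 0.681 = 1.018 km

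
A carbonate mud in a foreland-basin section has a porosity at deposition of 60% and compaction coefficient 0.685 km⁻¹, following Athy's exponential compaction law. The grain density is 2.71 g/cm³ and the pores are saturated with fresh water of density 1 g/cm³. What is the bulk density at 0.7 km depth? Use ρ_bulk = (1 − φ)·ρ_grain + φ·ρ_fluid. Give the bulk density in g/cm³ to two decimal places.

2.07 g/cm³

Porosity at depth: φ = 0.6·exp(−0.685×0.7) = 0.6×0.6191 = 0.3715
Bulk density: ρ_b = (1−φ)ρ_g + φ·ρ_f = 0.6285×2.71 + 0.3715×1
       = 1.703 + 0.371 = 2.075 g/cm³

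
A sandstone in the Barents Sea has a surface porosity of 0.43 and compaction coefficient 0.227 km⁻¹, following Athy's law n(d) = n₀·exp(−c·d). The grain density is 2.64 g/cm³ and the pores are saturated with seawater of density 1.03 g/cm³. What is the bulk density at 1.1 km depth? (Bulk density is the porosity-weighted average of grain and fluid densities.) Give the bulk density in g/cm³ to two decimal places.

2.10 g/cm³

Porosity at depth: n = 0.43·exp(−0.227×1.1) = 0.43×0.7790 = 0.3350
Bulk density: ρ_b = (1−n)ρ_g + n·ρ_f = 0.6650×2.64 + 0.3350×1.03
       = 1.756 + 0.345 = 2.101 g/cm³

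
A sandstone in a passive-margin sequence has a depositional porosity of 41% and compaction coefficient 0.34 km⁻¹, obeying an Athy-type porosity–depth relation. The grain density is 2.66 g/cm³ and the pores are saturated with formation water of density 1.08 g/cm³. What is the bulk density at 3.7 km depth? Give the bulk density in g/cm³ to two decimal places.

Porosity at depth: φ = 0.41·exp(−0.34×3.7) = 0.41×0.2842 = 0.1165
Bulk density: ρ_b = (1−φ)ρ_g + φ·ρ_f = 0.8835×2.66 + 0.1165×1.08
       = 2.350 + 0.126 = 2.476 g/cm³

2.48 g/cm³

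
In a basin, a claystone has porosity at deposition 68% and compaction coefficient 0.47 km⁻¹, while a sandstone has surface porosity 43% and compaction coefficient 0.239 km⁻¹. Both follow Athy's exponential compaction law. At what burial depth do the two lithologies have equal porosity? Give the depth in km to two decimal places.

Set n₀ₐ e^(−cₐd) = n₀ᵦ e^(−cᵦd) ⇒ ln(n₀ₐ/n₀ᵦ) = (cₐ − cᵦ)·d
d = ln(0.68/0.43) / (0.47 − 0.239) = 0.4583 / 0.231 = 1.984 km

1.98 km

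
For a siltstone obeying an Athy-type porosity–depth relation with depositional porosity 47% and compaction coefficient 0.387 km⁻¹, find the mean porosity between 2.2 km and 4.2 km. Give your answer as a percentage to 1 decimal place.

⟨n⟩ = (1/(d₂−d₁)) ∫ n₀ e^(−cd) dd = n₀·(e^(−c·d₁) − e^(−c·d₂)) / (c·(d₂−d₁))
e^(−0.387×2.2) = 0.4268; e^(−0.387×4.2) = 0.1968
⟨n⟩ = 0.47 × (0.4268 − 0.1968) / (0.387 × 2) = 0.47 × 0.2971 = 0.1397

14.0%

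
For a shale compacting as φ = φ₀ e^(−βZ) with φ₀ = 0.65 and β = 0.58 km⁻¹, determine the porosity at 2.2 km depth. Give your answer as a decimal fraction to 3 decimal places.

φ = φ₀·exp(−β·Z) = 0.65 × exp(−0.58 × 2.2) = 0.65 × exp(−1.276)
  = 0.65 × 0.2792 = 0.1814

0.181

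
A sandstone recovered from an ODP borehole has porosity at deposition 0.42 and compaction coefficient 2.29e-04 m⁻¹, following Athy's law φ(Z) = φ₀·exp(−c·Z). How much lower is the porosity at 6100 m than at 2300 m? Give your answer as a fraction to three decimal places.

Working in km (1 km = 1000 m; c in km⁻¹ = c in m⁻¹ × 1000):
φ(2.3) = 0.42·e^(−0.229×2.3) = 0.2480
φ(6.1) = 0.42·e^(−0.229×6.1) = 0.1039
Δφ = 0.2480 − 0.1039 = 0.1441

0.144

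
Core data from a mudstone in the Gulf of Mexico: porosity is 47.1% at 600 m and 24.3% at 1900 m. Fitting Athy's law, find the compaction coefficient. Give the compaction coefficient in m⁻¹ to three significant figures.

Working in km (1 km = 1000 m; k in km⁻¹ = k in m⁻¹ × 1000):
Athy: φ(z) = φ₀ e^(−kz) ⇒ φ₁/φ₂ = e^{k(z₂−z₁)} ⇒ k = ln(φ₁/φ₂)/(z₂−z₁)
k = ln(0.471/0.243) / (1.9 − 0.6) = ln(1.938) / 1.3 = 0.6618 / 1.3 = 0.5091 km⁻¹

0.000509 m⁻¹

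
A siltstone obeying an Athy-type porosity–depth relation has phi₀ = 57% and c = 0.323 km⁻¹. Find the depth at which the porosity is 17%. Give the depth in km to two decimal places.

3.75 km

Invert Athy's law: d = ln(phi₀/phi) / c
d = ln(0.57/0.17) / 0.323 = ln(3.353) / 0.323 = 1.2098 / 0.323 = 3.746 km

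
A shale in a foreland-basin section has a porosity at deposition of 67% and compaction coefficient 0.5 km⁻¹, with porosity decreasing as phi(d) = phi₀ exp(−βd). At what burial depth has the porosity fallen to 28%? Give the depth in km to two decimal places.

1.74 km

Invert Athy's law: d = ln(phi₀/phi) / β
d = ln(0.67/0.28) / 0.5 = ln(2.393) / 0.5 = 0.8725 / 0.5 = 1.745 km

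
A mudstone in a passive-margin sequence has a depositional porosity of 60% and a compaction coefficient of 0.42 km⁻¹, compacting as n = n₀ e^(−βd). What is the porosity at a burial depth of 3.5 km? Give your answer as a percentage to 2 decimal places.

13.80%

n = n₀·exp(−β·d) = 0.6 × exp(−0.42 × 3.5) = 0.6 × exp(−1.47)
  = 0.6 × 0.2299 = 0.1380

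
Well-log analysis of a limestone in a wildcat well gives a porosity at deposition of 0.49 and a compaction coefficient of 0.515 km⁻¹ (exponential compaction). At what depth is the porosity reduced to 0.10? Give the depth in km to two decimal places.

Invert Athy's law: d = ln(n₀/n) / β
d = ln(0.49/0.1) / 0.515 = ln(4.9) / 0.515 = 1.5892 / 0.515 = 3.086 km

3.09 km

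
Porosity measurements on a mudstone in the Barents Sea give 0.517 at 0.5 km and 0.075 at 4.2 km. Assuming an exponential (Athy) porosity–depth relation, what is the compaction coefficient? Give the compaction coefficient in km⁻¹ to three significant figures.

Athy: φ(Z) = φ₀ e^(−kZ) ⇒ φ₁/φ₂ = e^{k(Z₂−Z₁)} ⇒ k = ln(φ₁/φ₂)/(Z₂−Z₁)
k = ln(0.517/0.075) / (4.2 − 0.5) = ln(6.893) / 3.7 = 1.9306 / 3.7 = 0.5218 km⁻¹

0.522 km⁻¹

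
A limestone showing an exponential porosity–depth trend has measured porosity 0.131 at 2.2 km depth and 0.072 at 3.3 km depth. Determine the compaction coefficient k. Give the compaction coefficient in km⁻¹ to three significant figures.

0.544 km⁻¹

Athy: n(d) = n₀ e^(−kd) ⇒ n₁/n₂ = e^{k(d₂−d₁)} ⇒ k = ln(n₁/n₂)/(d₂−d₁)
k = ln(0.131/0.072) / (3.3 − 2.2) = ln(1.819) / 1.1 = 0.5985 / 1.1 = 0.5441 km⁻¹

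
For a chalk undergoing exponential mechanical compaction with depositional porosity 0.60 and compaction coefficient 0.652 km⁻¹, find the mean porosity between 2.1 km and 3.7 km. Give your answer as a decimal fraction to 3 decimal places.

0.095

⟨φ⟩ = (1/(z₂−z₁)) ∫ φ₀ e^(−cz) dz = φ₀·(e^(−c·z₁) − e^(−c·z₂)) / (c·(z₂−z₁))
e^(−0.652×2.1) = 0.2543; e^(−0.652×3.7) = 0.0896
⟨φ⟩ = 0.6 × (0.2543 − 0.0896) / (0.652 × 1.6) = 0.6 × 0.1579 = 0.0947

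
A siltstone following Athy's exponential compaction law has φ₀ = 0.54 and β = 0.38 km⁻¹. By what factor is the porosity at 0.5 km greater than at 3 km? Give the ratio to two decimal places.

φ(d₁)/φ(d₂) = e^(−β·d₁)/e^(−β·d₂) = e^{β(d₂−d₁)}
= exp(0.38 × 2.5) = exp(0.95) = 2.5857

2.59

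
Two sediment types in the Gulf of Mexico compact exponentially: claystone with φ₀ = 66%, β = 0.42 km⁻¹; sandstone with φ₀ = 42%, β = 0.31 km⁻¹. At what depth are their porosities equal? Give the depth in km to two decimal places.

4.11 km

Set φ₀ₐ e^(−βₐz) = φ₀ᵦ e^(−βᵦz) ⇒ ln(φ₀ₐ/φ₀ᵦ) = (βₐ − βᵦ)·z
z = ln(0.66/0.42) / (0.42 − 0.31) = 0.4520 / 0.11 = 4.109 km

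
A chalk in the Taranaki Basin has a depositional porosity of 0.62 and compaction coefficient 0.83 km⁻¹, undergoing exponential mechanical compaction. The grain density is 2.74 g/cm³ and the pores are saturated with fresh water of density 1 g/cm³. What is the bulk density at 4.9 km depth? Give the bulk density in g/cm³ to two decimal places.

Porosity at depth: n = 0.62·exp(−0.83×4.9) = 0.62×0.0171 = 0.0106
Bulk density: ρ_b = (1−n)ρ_g + n·ρ_f = 0.9894×2.74 + 0.0106×1
       = 2.711 + 0.011 = 2.722 g/cm³

2.72 g/cm³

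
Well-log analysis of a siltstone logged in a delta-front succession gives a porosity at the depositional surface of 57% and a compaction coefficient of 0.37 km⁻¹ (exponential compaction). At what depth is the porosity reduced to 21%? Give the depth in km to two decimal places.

2.70 km

Invert Athy's law: d = ln(phi₀/phi) / β
d = ln(0.57/0.21) / 0.37 = ln(2.714) / 0.37 = 0.9985 / 0.37 = 2.699 km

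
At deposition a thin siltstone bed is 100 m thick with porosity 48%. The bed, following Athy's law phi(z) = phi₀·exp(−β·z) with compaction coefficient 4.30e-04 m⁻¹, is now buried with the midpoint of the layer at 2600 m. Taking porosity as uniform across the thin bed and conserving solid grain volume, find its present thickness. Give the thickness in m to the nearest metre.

Working in km (1 km = 1000 m; β in km⁻¹ = β in m⁻¹ × 1000):
Porosity at 2.6 km: phi = 0.48·exp(−0.43×2.6) = 0.1569
Solid-volume conservation: h(1−phi) = h₀(1−phi₀) ⇒ h = h₀·(1−phi₀)/(1−phi)
h = 0.1 × (1 − 0.48)/(1 − 0.1569) = 0.1 × 0.6168 = 0.0617 km

62 m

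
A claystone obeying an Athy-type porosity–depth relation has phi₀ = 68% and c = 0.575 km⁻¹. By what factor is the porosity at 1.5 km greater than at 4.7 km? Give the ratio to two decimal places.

6.30

phi(Z₁)/phi(Z₂) = e^(−c·Z₁)/e^(−c·Z₂) = e^{c(Z₂−Z₁)}
= exp(0.575 × 3.2) = exp(1.84) = 6.2965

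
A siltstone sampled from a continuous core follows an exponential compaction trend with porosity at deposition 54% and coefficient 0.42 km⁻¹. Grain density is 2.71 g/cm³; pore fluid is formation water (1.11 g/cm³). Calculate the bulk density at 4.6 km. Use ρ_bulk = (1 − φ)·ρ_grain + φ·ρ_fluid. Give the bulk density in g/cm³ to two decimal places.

2.58 g/cm³

Porosity at depth: phi = 0.54·exp(−0.42×4.6) = 0.54×0.1449 = 0.0782
Bulk density: ρ_b = (1−phi)ρ_g + phi·ρ_f = 0.9218×2.71 + 0.0782×1.11
       = 2.498 + 0.087 = 2.585 g/cm³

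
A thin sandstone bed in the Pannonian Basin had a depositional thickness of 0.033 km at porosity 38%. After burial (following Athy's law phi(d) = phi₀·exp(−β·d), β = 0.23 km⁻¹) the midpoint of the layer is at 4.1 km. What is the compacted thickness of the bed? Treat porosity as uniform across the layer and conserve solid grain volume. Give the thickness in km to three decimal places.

Porosity at 4.1 km: phi = 0.38·exp(−0.23×4.1) = 0.1480
Solid-volume conservation: h(1−phi) = h₀(1−phi₀) ⇒ h = h₀·(1−phi₀)/(1−phi)
h = 0.033 × (1 − 0.38)/(1 − 0.1480) = 0.033 × 0.7277 = 0.0240 km

0.024 km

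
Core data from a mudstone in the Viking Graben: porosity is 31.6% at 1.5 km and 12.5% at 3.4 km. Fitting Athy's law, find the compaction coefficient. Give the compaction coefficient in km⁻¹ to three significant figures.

Athy: n(Z) = n₀ e^(−cZ) ⇒ n₁/n₂ = e^{c(Z₂−Z₁)} ⇒ c = ln(n₁/n₂)/(Z₂−Z₁)
c = ln(0.316/0.125) / (3.4 − 1.5) = ln(2.528) / 1.9 = 0.9274 / 1.9 = 0.4881 km⁻¹

0.488 km⁻¹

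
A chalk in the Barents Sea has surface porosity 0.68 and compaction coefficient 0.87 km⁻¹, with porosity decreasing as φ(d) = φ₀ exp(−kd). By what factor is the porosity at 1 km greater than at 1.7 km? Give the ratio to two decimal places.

1.84

φ(d₁)/φ(d₂) = e^(−k·d₁)/e^(−k·d₂) = e^{k(d₂−d₁)}
= exp(0.87 × 0.7) = exp(0.609) = 1.8386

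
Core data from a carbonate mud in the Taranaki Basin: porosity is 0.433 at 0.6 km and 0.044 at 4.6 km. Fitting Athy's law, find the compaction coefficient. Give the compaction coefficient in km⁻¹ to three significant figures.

Athy: n(z) = n₀ e^(−cz) ⇒ n₁/n₂ = e^{c(z₂−z₁)} ⇒ c = ln(n₁/n₂)/(z₂−z₁)
c = ln(0.433/0.044) / (4.6 − 0.6) = ln(9.841) / 4 = 2.2865 / 4 = 0.5716 km⁻¹

0.572 km⁻¹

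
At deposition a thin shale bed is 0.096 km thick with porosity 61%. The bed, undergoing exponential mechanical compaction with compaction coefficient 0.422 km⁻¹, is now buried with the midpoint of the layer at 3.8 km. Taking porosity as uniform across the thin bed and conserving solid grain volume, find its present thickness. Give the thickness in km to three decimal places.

0.043 km

Porosity at 3.8 km: n = 0.61·exp(−0.422×3.8) = 0.1227
Solid-volume conservation: h(1−n) = h₀(1−n₀) ⇒ h = h₀·(1−n₀)/(1−n)
h = 0.096 × (1 − 0.61)/(1 − 0.1227) = 0.096 × 0.4446 = 0.0427 km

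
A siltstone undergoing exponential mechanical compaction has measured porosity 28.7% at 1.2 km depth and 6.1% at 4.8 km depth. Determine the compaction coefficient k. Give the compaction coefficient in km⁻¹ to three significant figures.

Athy: φ(z) = φ₀ e^(−kz) ⇒ φ₁/φ₂ = e^{k(z₂−z₁)} ⇒ k = ln(φ₁/φ₂)/(z₂−z₁)
k = ln(0.287/0.061) / (4.8 − 1.2) = ln(4.705) / 3.6 = 1.5486 / 3.6 = 0.4302 km⁻¹

0.430 km⁻¹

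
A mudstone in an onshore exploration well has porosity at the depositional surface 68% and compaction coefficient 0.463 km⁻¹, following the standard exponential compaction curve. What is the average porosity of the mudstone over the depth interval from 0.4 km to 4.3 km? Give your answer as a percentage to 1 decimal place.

⟨φ⟩ = (1/(Z₂−Z₁)) ∫ φ₀ e^(−kZ) dZ = φ₀·(e^(−k·Z₁) − e^(−k·Z₂)) / (k·(Z₂−Z₁))
e^(−0.463×0.4) = 0.8309; e^(−0.463×4.3) = 0.1366
⟨φ⟩ = 0.68 × (0.8309 − 0.1366) / (0.463 × 3.9) = 0.68 × 0.3845 = 0.2615

26.1%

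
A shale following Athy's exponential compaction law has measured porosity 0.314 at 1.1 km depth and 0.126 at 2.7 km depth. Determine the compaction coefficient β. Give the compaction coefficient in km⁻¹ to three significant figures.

0.571 km⁻¹

Athy: φ(Z) = φ₀ e^(−βZ) ⇒ φ₁/φ₂ = e^{β(Z₂−Z₁)} ⇒ β = ln(φ₁/φ₂)/(Z₂−Z₁)
β = ln(0.314/0.126) / (2.7 − 1.1) = ln(2.492) / 1.6 = 0.9131 / 1.6 = 0.5707 km⁻¹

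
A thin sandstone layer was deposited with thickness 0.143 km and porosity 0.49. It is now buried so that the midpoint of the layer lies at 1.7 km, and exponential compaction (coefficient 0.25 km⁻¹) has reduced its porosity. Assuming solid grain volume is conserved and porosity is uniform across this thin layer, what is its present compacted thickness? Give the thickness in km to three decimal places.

0.107 km

Porosity at 1.7 km: phi = 0.49·exp(−0.25×1.7) = 0.3203
Solid-volume conservation: h(1−phi) = h₀(1−phi₀) ⇒ h = h₀·(1−phi₀)/(1−phi)
h = 0.143 × (1 − 0.49)/(1 − 0.3203) = 0.143 × 0.7504 = 0.1073 km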